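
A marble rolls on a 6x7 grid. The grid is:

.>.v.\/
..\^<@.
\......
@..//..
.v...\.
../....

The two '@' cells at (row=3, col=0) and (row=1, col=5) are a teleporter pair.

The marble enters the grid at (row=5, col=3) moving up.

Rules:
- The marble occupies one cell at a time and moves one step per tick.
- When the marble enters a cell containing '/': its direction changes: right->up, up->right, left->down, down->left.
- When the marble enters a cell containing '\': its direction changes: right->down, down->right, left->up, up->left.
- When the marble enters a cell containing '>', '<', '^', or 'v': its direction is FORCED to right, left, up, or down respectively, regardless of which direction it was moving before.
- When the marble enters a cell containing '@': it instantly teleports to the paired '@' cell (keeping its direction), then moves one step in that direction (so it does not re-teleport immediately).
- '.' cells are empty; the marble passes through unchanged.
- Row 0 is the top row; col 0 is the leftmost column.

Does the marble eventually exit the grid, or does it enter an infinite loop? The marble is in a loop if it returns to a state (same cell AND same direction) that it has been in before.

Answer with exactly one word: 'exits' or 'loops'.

Step 1: enter (5,3), '.' pass, move up to (4,3)
Step 2: enter (4,3), '.' pass, move up to (3,3)
Step 3: enter (3,3), '/' deflects up->right, move right to (3,4)
Step 4: enter (3,4), '/' deflects right->up, move up to (2,4)
Step 5: enter (2,4), '.' pass, move up to (1,4)
Step 6: enter (1,4), '<' forces up->left, move left to (1,3)
Step 7: enter (1,3), '^' forces left->up, move up to (0,3)
Step 8: enter (0,3), 'v' forces up->down, move down to (1,3)
Step 9: enter (1,3), '^' forces down->up, move up to (0,3)
Step 10: at (0,3) dir=up — LOOP DETECTED (seen before)

Answer: loops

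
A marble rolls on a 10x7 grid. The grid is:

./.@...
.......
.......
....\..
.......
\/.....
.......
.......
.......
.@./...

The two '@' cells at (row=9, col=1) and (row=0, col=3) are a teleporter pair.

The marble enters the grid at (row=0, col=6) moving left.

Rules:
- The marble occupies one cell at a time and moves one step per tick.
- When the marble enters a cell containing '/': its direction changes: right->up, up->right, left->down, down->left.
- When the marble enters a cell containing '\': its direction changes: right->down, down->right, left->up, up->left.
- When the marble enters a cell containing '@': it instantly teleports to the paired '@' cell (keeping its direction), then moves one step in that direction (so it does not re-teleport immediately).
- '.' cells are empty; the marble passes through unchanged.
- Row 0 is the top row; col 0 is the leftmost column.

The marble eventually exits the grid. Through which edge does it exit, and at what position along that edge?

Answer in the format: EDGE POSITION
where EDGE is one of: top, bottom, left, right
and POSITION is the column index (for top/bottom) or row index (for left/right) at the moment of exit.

Answer: left 9

Derivation:
Step 1: enter (0,6), '.' pass, move left to (0,5)
Step 2: enter (0,5), '.' pass, move left to (0,4)
Step 3: enter (0,4), '.' pass, move left to (0,3)
Step 4: enter (0,3), '@' teleport (0,3)->(9,1), also enter (9,1), move left to (9,0)
Step 5: enter (9,0), '.' pass, move left to (9,-1)
Step 6: at (9,-1) — EXIT via left edge, pos 9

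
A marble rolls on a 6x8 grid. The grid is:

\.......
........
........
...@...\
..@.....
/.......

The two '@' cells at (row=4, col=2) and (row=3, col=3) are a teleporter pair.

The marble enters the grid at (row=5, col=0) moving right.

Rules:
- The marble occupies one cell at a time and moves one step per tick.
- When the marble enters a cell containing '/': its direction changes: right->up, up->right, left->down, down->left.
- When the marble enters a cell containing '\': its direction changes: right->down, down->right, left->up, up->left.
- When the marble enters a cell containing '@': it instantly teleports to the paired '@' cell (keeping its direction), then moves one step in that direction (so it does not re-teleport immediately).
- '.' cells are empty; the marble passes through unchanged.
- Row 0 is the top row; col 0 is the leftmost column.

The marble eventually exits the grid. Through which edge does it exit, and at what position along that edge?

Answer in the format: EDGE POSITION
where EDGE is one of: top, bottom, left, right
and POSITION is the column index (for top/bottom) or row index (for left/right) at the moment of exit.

Answer: left 0

Derivation:
Step 1: enter (5,0), '/' deflects right->up, move up to (4,0)
Step 2: enter (4,0), '.' pass, move up to (3,0)
Step 3: enter (3,0), '.' pass, move up to (2,0)
Step 4: enter (2,0), '.' pass, move up to (1,0)
Step 5: enter (1,0), '.' pass, move up to (0,0)
Step 6: enter (0,0), '\' deflects up->left, move left to (0,-1)
Step 7: at (0,-1) — EXIT via left edge, pos 0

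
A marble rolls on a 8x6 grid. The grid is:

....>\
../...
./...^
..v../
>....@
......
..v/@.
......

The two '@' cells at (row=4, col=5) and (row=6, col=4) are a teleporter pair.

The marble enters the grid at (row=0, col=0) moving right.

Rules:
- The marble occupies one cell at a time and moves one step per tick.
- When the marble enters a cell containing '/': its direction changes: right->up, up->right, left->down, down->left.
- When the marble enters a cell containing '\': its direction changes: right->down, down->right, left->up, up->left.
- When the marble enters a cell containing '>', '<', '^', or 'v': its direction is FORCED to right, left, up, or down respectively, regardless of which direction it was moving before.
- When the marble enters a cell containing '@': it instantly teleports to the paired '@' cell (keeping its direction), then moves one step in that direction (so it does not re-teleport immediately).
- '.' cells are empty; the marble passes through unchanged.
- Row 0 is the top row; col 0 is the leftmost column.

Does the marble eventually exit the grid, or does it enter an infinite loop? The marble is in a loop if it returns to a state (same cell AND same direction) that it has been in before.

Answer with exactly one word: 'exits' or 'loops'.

Answer: loops

Derivation:
Step 1: enter (0,0), '.' pass, move right to (0,1)
Step 2: enter (0,1), '.' pass, move right to (0,2)
Step 3: enter (0,2), '.' pass, move right to (0,3)
Step 4: enter (0,3), '.' pass, move right to (0,4)
Step 5: enter (0,4), '>' forces right->right, move right to (0,5)
Step 6: enter (0,5), '\' deflects right->down, move down to (1,5)
Step 7: enter (1,5), '.' pass, move down to (2,5)
Step 8: enter (2,5), '^' forces down->up, move up to (1,5)
Step 9: enter (1,5), '.' pass, move up to (0,5)
Step 10: enter (0,5), '\' deflects up->left, move left to (0,4)
Step 11: enter (0,4), '>' forces left->right, move right to (0,5)
Step 12: at (0,5) dir=right — LOOP DETECTED (seen before)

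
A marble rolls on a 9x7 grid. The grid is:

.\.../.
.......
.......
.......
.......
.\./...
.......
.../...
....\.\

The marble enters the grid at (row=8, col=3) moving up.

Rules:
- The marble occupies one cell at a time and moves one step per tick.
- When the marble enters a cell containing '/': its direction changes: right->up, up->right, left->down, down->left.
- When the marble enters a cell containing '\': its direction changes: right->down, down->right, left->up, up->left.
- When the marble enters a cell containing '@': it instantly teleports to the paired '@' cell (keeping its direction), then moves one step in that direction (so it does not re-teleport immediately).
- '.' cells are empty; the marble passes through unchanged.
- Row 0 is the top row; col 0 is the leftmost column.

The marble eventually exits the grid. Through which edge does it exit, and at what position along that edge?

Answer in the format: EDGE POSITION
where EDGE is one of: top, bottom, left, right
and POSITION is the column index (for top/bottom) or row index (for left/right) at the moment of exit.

Answer: right 7

Derivation:
Step 1: enter (8,3), '.' pass, move up to (7,3)
Step 2: enter (7,3), '/' deflects up->right, move right to (7,4)
Step 3: enter (7,4), '.' pass, move right to (7,5)
Step 4: enter (7,5), '.' pass, move right to (7,6)
Step 5: enter (7,6), '.' pass, move right to (7,7)
Step 6: at (7,7) — EXIT via right edge, pos 7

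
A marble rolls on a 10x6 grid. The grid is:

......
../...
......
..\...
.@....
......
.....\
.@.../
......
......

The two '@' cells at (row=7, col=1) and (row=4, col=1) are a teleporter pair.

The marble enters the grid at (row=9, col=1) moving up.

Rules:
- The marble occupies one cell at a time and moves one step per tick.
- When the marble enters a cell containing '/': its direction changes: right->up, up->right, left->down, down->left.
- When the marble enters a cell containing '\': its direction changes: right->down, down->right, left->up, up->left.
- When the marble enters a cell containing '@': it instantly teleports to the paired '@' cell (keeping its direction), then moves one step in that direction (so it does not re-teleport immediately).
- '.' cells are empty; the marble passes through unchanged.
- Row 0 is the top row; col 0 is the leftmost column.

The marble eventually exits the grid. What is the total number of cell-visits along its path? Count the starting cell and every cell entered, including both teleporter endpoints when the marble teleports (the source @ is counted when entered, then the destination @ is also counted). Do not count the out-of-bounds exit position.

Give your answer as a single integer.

Answer: 8

Derivation:
Step 1: enter (9,1), '.' pass, move up to (8,1)
Step 2: enter (8,1), '.' pass, move up to (7,1)
Step 3: enter (7,1), '@' teleport (7,1)->(4,1), also enter (4,1), move up to (3,1)
Step 4: enter (3,1), '.' pass, move up to (2,1)
Step 5: enter (2,1), '.' pass, move up to (1,1)
Step 6: enter (1,1), '.' pass, move up to (0,1)
Step 7: enter (0,1), '.' pass, move up to (-1,1)
Step 8: at (-1,1) — EXIT via top edge, pos 1
Path length (cell visits): 8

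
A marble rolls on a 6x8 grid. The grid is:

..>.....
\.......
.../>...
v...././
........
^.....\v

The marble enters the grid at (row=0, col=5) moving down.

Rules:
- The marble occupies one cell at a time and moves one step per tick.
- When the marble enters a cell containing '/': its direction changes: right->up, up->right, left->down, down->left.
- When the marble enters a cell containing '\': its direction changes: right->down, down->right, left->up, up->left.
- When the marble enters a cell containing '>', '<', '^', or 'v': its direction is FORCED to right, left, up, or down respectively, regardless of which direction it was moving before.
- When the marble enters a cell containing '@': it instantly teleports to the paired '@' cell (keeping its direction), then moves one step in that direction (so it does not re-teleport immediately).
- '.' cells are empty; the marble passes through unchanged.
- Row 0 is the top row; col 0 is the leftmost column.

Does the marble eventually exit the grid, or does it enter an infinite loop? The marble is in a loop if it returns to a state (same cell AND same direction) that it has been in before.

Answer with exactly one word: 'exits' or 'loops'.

Answer: loops

Derivation:
Step 1: enter (0,5), '.' pass, move down to (1,5)
Step 2: enter (1,5), '.' pass, move down to (2,5)
Step 3: enter (2,5), '.' pass, move down to (3,5)
Step 4: enter (3,5), '/' deflects down->left, move left to (3,4)
Step 5: enter (3,4), '.' pass, move left to (3,3)
Step 6: enter (3,3), '.' pass, move left to (3,2)
Step 7: enter (3,2), '.' pass, move left to (3,1)
Step 8: enter (3,1), '.' pass, move left to (3,0)
Step 9: enter (3,0), 'v' forces left->down, move down to (4,0)
Step 10: enter (4,0), '.' pass, move down to (5,0)
Step 11: enter (5,0), '^' forces down->up, move up to (4,0)
Step 12: enter (4,0), '.' pass, move up to (3,0)
Step 13: enter (3,0), 'v' forces up->down, move down to (4,0)
Step 14: at (4,0) dir=down — LOOP DETECTED (seen before)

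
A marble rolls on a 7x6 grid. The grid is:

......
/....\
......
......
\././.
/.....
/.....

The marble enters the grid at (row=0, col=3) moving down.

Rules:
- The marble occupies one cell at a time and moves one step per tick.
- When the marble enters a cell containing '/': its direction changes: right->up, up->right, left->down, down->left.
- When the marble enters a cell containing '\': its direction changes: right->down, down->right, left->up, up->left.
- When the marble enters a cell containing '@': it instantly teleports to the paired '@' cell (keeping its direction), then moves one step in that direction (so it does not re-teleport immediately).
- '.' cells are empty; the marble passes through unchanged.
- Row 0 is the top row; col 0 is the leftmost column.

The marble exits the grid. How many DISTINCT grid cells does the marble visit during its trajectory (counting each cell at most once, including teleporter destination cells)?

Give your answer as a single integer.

Step 1: enter (0,3), '.' pass, move down to (1,3)
Step 2: enter (1,3), '.' pass, move down to (2,3)
Step 3: enter (2,3), '.' pass, move down to (3,3)
Step 4: enter (3,3), '.' pass, move down to (4,3)
Step 5: enter (4,3), '.' pass, move down to (5,3)
Step 6: enter (5,3), '.' pass, move down to (6,3)
Step 7: enter (6,3), '.' pass, move down to (7,3)
Step 8: at (7,3) — EXIT via bottom edge, pos 3
Distinct cells visited: 7 (path length 7)

Answer: 7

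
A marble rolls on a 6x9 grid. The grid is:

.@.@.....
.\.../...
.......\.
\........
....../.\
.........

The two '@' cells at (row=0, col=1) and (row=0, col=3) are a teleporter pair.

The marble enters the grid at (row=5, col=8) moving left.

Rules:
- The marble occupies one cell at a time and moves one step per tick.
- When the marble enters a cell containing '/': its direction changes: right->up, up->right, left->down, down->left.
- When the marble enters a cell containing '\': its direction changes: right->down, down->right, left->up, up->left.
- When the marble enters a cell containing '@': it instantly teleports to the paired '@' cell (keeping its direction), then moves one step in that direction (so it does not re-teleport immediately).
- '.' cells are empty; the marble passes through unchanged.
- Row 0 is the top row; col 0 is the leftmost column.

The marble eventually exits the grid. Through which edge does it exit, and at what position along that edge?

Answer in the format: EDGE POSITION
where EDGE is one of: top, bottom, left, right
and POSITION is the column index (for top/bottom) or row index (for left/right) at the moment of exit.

Step 1: enter (5,8), '.' pass, move left to (5,7)
Step 2: enter (5,7), '.' pass, move left to (5,6)
Step 3: enter (5,6), '.' pass, move left to (5,5)
Step 4: enter (5,5), '.' pass, move left to (5,4)
Step 5: enter (5,4), '.' pass, move left to (5,3)
Step 6: enter (5,3), '.' pass, move left to (5,2)
Step 7: enter (5,2), '.' pass, move left to (5,1)
Step 8: enter (5,1), '.' pass, move left to (5,0)
Step 9: enter (5,0), '.' pass, move left to (5,-1)
Step 10: at (5,-1) — EXIT via left edge, pos 5

Answer: left 5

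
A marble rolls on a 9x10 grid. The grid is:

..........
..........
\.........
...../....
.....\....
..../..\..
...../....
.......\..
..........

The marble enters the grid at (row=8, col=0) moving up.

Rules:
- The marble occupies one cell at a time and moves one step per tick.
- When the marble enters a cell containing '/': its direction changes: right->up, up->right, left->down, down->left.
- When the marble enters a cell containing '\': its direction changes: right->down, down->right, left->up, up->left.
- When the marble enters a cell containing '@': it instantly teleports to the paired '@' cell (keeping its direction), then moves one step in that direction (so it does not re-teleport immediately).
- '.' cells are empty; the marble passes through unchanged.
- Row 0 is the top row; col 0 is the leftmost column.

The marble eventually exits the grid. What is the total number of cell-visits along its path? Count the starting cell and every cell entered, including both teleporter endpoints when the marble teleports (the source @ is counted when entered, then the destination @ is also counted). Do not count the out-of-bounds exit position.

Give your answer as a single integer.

Answer: 7

Derivation:
Step 1: enter (8,0), '.' pass, move up to (7,0)
Step 2: enter (7,0), '.' pass, move up to (6,0)
Step 3: enter (6,0), '.' pass, move up to (5,0)
Step 4: enter (5,0), '.' pass, move up to (4,0)
Step 5: enter (4,0), '.' pass, move up to (3,0)
Step 6: enter (3,0), '.' pass, move up to (2,0)
Step 7: enter (2,0), '\' deflects up->left, move left to (2,-1)
Step 8: at (2,-1) — EXIT via left edge, pos 2
Path length (cell visits): 7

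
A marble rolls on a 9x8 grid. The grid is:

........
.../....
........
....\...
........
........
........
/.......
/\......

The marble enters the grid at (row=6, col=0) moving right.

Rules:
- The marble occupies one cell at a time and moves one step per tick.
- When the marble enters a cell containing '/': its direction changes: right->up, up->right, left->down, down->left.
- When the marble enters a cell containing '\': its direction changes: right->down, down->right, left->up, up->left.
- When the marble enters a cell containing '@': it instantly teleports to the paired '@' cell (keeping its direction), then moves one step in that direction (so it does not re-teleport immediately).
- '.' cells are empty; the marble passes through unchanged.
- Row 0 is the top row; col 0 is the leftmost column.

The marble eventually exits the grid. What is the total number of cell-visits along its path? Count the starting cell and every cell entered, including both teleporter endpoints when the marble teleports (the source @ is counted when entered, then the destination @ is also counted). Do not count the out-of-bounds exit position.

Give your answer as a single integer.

Answer: 8

Derivation:
Step 1: enter (6,0), '.' pass, move right to (6,1)
Step 2: enter (6,1), '.' pass, move right to (6,2)
Step 3: enter (6,2), '.' pass, move right to (6,3)
Step 4: enter (6,3), '.' pass, move right to (6,4)
Step 5: enter (6,4), '.' pass, move right to (6,5)
Step 6: enter (6,5), '.' pass, move right to (6,6)
Step 7: enter (6,6), '.' pass, move right to (6,7)
Step 8: enter (6,7), '.' pass, move right to (6,8)
Step 9: at (6,8) — EXIT via right edge, pos 6
Path length (cell visits): 8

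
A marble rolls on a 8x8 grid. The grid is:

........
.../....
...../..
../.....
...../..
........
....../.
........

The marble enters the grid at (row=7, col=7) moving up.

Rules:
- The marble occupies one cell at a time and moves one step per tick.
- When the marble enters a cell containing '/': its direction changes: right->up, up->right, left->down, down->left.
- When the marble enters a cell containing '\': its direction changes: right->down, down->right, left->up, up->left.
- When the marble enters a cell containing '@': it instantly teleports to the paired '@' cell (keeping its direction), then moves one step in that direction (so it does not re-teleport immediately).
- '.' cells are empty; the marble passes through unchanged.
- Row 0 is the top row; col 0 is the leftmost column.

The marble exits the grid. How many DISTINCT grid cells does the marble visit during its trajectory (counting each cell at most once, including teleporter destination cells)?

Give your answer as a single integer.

Answer: 8

Derivation:
Step 1: enter (7,7), '.' pass, move up to (6,7)
Step 2: enter (6,7), '.' pass, move up to (5,7)
Step 3: enter (5,7), '.' pass, move up to (4,7)
Step 4: enter (4,7), '.' pass, move up to (3,7)
Step 5: enter (3,7), '.' pass, move up to (2,7)
Step 6: enter (2,7), '.' pass, move up to (1,7)
Step 7: enter (1,7), '.' pass, move up to (0,7)
Step 8: enter (0,7), '.' pass, move up to (-1,7)
Step 9: at (-1,7) — EXIT via top edge, pos 7
Distinct cells visited: 8 (path length 8)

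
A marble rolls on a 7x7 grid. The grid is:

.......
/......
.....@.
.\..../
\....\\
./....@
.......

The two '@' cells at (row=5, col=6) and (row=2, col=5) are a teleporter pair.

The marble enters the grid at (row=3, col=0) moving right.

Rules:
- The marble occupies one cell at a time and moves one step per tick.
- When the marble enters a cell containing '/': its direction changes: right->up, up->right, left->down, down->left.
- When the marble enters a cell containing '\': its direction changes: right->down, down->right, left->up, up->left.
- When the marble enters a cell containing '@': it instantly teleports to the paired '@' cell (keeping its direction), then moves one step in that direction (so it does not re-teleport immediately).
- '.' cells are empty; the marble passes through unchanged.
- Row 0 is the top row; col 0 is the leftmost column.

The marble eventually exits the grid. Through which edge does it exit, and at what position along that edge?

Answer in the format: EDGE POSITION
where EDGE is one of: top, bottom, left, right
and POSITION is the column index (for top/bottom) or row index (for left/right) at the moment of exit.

Answer: left 5

Derivation:
Step 1: enter (3,0), '.' pass, move right to (3,1)
Step 2: enter (3,1), '\' deflects right->down, move down to (4,1)
Step 3: enter (4,1), '.' pass, move down to (5,1)
Step 4: enter (5,1), '/' deflects down->left, move left to (5,0)
Step 5: enter (5,0), '.' pass, move left to (5,-1)
Step 6: at (5,-1) — EXIT via left edge, pos 5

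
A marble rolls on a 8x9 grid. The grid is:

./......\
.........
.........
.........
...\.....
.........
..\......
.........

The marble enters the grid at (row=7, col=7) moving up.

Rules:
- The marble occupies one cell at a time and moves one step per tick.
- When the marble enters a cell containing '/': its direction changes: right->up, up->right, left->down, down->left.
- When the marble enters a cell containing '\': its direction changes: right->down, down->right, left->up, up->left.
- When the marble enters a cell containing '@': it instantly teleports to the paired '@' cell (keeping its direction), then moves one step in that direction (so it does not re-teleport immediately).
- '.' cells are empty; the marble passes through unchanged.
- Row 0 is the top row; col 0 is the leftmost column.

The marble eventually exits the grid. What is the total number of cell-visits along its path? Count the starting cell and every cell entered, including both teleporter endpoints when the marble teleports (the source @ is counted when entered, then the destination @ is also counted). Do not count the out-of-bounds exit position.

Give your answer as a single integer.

Answer: 8

Derivation:
Step 1: enter (7,7), '.' pass, move up to (6,7)
Step 2: enter (6,7), '.' pass, move up to (5,7)
Step 3: enter (5,7), '.' pass, move up to (4,7)
Step 4: enter (4,7), '.' pass, move up to (3,7)
Step 5: enter (3,7), '.' pass, move up to (2,7)
Step 6: enter (2,7), '.' pass, move up to (1,7)
Step 7: enter (1,7), '.' pass, move up to (0,7)
Step 8: enter (0,7), '.' pass, move up to (-1,7)
Step 9: at (-1,7) — EXIT via top edge, pos 7
Path length (cell visits): 8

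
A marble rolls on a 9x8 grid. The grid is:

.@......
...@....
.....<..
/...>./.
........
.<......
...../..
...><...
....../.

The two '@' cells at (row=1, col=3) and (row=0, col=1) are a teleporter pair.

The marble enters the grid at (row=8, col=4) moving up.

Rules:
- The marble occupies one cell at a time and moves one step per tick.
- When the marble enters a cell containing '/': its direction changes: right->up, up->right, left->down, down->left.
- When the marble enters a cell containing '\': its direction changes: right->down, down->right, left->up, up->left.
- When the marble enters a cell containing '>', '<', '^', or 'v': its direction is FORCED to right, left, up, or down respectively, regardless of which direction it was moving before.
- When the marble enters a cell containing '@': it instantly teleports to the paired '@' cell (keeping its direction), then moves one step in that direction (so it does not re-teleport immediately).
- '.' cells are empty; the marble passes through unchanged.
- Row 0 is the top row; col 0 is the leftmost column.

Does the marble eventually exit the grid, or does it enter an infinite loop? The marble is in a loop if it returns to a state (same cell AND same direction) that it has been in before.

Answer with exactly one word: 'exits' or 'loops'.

Answer: loops

Derivation:
Step 1: enter (8,4), '.' pass, move up to (7,4)
Step 2: enter (7,4), '<' forces up->left, move left to (7,3)
Step 3: enter (7,3), '>' forces left->right, move right to (7,4)
Step 4: enter (7,4), '<' forces right->left, move left to (7,3)
Step 5: at (7,3) dir=left — LOOP DETECTED (seen before)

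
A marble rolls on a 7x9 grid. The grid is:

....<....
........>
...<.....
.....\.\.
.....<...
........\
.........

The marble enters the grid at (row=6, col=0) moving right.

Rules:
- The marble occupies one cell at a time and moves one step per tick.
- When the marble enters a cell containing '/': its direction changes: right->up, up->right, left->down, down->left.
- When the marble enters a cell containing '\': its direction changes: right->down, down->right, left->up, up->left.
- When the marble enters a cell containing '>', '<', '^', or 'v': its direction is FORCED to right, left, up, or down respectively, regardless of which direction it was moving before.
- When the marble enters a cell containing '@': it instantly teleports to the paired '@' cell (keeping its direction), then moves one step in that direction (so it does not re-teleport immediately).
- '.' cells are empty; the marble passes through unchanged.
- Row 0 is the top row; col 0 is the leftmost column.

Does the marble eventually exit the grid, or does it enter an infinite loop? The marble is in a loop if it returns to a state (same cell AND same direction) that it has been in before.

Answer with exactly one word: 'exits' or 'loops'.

Step 1: enter (6,0), '.' pass, move right to (6,1)
Step 2: enter (6,1), '.' pass, move right to (6,2)
Step 3: enter (6,2), '.' pass, move right to (6,3)
Step 4: enter (6,3), '.' pass, move right to (6,4)
Step 5: enter (6,4), '.' pass, move right to (6,5)
Step 6: enter (6,5), '.' pass, move right to (6,6)
Step 7: enter (6,6), '.' pass, move right to (6,7)
Step 8: enter (6,7), '.' pass, move right to (6,8)
Step 9: enter (6,8), '.' pass, move right to (6,9)
Step 10: at (6,9) — EXIT via right edge, pos 6

Answer: exits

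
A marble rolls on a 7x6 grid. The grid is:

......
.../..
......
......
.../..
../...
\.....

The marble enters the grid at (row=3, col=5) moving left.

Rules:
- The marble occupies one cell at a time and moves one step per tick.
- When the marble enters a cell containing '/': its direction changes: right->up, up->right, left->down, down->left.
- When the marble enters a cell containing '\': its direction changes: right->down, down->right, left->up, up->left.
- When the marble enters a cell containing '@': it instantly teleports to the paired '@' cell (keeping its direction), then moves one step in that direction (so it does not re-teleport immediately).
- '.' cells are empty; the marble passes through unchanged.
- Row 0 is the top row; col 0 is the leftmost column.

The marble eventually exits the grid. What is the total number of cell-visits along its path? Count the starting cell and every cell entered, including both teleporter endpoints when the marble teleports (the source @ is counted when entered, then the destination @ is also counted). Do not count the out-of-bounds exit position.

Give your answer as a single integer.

Step 1: enter (3,5), '.' pass, move left to (3,4)
Step 2: enter (3,4), '.' pass, move left to (3,3)
Step 3: enter (3,3), '.' pass, move left to (3,2)
Step 4: enter (3,2), '.' pass, move left to (3,1)
Step 5: enter (3,1), '.' pass, move left to (3,0)
Step 6: enter (3,0), '.' pass, move left to (3,-1)
Step 7: at (3,-1) — EXIT via left edge, pos 3
Path length (cell visits): 6

Answer: 6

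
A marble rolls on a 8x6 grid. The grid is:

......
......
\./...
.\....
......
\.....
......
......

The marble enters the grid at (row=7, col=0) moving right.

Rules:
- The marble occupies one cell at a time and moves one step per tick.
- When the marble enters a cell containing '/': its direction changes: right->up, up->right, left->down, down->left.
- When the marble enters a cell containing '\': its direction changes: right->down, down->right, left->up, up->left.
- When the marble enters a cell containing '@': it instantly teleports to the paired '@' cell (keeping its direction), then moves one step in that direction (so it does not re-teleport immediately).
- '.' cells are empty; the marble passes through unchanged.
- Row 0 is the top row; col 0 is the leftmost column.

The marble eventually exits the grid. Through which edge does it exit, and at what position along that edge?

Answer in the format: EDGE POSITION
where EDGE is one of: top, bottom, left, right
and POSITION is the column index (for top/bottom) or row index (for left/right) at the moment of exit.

Answer: right 7

Derivation:
Step 1: enter (7,0), '.' pass, move right to (7,1)
Step 2: enter (7,1), '.' pass, move right to (7,2)
Step 3: enter (7,2), '.' pass, move right to (7,3)
Step 4: enter (7,3), '.' pass, move right to (7,4)
Step 5: enter (7,4), '.' pass, move right to (7,5)
Step 6: enter (7,5), '.' pass, move right to (7,6)
Step 7: at (7,6) — EXIT via right edge, pos 7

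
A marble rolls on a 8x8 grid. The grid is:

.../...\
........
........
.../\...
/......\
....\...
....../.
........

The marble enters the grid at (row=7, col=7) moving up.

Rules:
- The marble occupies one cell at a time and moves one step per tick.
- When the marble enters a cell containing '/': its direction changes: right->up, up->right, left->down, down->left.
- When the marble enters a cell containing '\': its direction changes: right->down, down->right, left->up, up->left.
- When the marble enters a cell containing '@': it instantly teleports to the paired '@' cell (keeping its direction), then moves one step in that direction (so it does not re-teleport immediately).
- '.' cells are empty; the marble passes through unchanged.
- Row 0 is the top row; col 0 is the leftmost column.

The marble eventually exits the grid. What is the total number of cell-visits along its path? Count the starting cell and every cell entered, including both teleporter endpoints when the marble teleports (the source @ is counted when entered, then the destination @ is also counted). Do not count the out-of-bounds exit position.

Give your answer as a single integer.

Step 1: enter (7,7), '.' pass, move up to (6,7)
Step 2: enter (6,7), '.' pass, move up to (5,7)
Step 3: enter (5,7), '.' pass, move up to (4,7)
Step 4: enter (4,7), '\' deflects up->left, move left to (4,6)
Step 5: enter (4,6), '.' pass, move left to (4,5)
Step 6: enter (4,5), '.' pass, move left to (4,4)
Step 7: enter (4,4), '.' pass, move left to (4,3)
Step 8: enter (4,3), '.' pass, move left to (4,2)
Step 9: enter (4,2), '.' pass, move left to (4,1)
Step 10: enter (4,1), '.' pass, move left to (4,0)
Step 11: enter (4,0), '/' deflects left->down, move down to (5,0)
Step 12: enter (5,0), '.' pass, move down to (6,0)
Step 13: enter (6,0), '.' pass, move down to (7,0)
Step 14: enter (7,0), '.' pass, move down to (8,0)
Step 15: at (8,0) — EXIT via bottom edge, pos 0
Path length (cell visits): 14

Answer: 14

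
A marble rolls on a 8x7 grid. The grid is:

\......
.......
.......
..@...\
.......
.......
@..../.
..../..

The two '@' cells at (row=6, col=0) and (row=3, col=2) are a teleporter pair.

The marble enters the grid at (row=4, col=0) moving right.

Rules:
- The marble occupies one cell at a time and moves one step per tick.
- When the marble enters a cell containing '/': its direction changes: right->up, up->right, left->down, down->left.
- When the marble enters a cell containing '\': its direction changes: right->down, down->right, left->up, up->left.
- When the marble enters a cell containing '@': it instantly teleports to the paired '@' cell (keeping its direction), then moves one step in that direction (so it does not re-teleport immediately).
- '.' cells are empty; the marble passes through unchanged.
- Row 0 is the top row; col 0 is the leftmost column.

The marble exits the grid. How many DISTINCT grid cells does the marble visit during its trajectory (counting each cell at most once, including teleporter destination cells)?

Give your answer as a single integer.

Answer: 7

Derivation:
Step 1: enter (4,0), '.' pass, move right to (4,1)
Step 2: enter (4,1), '.' pass, move right to (4,2)
Step 3: enter (4,2), '.' pass, move right to (4,3)
Step 4: enter (4,3), '.' pass, move right to (4,4)
Step 5: enter (4,4), '.' pass, move right to (4,5)
Step 6: enter (4,5), '.' pass, move right to (4,6)
Step 7: enter (4,6), '.' pass, move right to (4,7)
Step 8: at (4,7) — EXIT via right edge, pos 4
Distinct cells visited: 7 (path length 7)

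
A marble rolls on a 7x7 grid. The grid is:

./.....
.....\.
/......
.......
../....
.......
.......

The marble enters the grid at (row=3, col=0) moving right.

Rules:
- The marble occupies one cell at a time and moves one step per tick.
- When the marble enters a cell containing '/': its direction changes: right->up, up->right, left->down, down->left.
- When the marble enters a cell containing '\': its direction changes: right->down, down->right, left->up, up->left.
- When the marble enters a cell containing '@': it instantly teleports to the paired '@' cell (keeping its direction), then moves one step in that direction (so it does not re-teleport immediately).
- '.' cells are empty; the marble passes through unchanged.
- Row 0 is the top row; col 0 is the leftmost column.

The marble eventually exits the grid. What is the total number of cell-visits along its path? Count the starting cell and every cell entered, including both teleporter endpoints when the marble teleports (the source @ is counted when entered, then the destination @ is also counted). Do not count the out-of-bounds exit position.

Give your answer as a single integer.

Step 1: enter (3,0), '.' pass, move right to (3,1)
Step 2: enter (3,1), '.' pass, move right to (3,2)
Step 3: enter (3,2), '.' pass, move right to (3,3)
Step 4: enter (3,3), '.' pass, move right to (3,4)
Step 5: enter (3,4), '.' pass, move right to (3,5)
Step 6: enter (3,5), '.' pass, move right to (3,6)
Step 7: enter (3,6), '.' pass, move right to (3,7)
Step 8: at (3,7) — EXIT via right edge, pos 3
Path length (cell visits): 7

Answer: 7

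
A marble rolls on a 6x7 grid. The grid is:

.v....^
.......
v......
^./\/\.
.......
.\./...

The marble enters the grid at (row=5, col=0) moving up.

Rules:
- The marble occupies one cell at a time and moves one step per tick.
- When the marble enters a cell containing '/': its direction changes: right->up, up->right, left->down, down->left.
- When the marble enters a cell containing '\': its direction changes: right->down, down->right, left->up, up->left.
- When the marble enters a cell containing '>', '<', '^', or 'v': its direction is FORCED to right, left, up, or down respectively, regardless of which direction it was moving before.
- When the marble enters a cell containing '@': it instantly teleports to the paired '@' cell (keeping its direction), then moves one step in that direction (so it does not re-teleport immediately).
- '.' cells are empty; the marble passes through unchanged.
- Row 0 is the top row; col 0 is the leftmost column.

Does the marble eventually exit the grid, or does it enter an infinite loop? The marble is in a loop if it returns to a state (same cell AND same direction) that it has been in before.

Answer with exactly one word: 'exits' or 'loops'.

Step 1: enter (5,0), '.' pass, move up to (4,0)
Step 2: enter (4,0), '.' pass, move up to (3,0)
Step 3: enter (3,0), '^' forces up->up, move up to (2,0)
Step 4: enter (2,0), 'v' forces up->down, move down to (3,0)
Step 5: enter (3,0), '^' forces down->up, move up to (2,0)
Step 6: at (2,0) dir=up — LOOP DETECTED (seen before)

Answer: loops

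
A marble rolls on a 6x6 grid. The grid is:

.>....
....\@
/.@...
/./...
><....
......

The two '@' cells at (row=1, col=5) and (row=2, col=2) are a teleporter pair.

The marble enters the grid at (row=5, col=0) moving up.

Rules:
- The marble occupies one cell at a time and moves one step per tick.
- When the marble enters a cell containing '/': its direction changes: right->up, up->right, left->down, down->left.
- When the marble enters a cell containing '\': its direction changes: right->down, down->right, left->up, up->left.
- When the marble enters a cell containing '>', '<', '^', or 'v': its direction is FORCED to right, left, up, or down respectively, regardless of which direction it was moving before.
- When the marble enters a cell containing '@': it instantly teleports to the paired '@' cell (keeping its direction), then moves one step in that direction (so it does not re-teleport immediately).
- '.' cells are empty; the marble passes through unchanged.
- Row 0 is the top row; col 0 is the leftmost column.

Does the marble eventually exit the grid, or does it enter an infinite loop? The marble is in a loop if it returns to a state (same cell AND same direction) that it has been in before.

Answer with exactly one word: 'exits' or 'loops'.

Answer: loops

Derivation:
Step 1: enter (5,0), '.' pass, move up to (4,0)
Step 2: enter (4,0), '>' forces up->right, move right to (4,1)
Step 3: enter (4,1), '<' forces right->left, move left to (4,0)
Step 4: enter (4,0), '>' forces left->right, move right to (4,1)
Step 5: at (4,1) dir=right — LOOP DETECTED (seen before)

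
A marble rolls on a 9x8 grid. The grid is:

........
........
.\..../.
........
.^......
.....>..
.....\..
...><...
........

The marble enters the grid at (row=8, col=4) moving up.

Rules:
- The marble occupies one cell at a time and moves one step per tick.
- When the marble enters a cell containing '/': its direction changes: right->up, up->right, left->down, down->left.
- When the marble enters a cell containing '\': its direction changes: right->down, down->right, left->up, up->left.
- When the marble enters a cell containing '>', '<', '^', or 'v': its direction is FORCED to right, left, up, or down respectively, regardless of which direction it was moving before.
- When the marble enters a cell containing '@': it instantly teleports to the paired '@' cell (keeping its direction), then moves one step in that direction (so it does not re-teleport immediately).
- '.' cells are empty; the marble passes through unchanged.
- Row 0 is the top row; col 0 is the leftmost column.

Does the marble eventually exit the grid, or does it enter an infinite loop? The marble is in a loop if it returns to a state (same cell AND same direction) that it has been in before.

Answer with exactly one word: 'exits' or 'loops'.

Answer: loops

Derivation:
Step 1: enter (8,4), '.' pass, move up to (7,4)
Step 2: enter (7,4), '<' forces up->left, move left to (7,3)
Step 3: enter (7,3), '>' forces left->right, move right to (7,4)
Step 4: enter (7,4), '<' forces right->left, move left to (7,3)
Step 5: at (7,3) dir=left — LOOP DETECTED (seen before)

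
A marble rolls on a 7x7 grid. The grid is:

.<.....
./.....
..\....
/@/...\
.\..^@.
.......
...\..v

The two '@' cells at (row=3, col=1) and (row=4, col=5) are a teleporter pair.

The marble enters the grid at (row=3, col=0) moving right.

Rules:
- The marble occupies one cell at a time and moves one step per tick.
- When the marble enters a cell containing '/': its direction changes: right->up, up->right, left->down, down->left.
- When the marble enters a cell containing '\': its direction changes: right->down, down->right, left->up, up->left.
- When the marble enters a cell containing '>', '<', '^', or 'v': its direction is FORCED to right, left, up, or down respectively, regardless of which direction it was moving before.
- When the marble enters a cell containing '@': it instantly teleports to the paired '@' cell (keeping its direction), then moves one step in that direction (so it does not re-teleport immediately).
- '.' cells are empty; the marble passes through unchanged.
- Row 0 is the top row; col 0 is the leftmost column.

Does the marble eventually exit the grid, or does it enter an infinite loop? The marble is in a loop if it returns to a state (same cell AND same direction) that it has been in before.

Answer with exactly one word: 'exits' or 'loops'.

Step 1: enter (3,0), '/' deflects right->up, move up to (2,0)
Step 2: enter (2,0), '.' pass, move up to (1,0)
Step 3: enter (1,0), '.' pass, move up to (0,0)
Step 4: enter (0,0), '.' pass, move up to (-1,0)
Step 5: at (-1,0) — EXIT via top edge, pos 0

Answer: exits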